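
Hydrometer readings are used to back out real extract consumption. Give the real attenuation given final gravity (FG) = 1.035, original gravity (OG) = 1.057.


AA = (OG−FG)/(OG−1)·100;  RA = AA·0.8192
AA = (1.057 − 1.035)/(1.057 − 1)·100 = 38.5965
RA = 38.5965·0.8192

31.6182 %


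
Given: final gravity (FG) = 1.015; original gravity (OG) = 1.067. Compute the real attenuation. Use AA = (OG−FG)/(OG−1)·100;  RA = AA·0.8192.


AA = (1.067 − 1.015)/(1.067 − 1)·100 = 77.6119
RA = 77.6119·0.8192

63.5797 %


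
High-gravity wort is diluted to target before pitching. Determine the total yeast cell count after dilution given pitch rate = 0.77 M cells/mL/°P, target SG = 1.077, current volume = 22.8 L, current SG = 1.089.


V_w = V·((SG_c−1)/(SG_t−1)−1);  °P = 259 − 259/SG_t;  cells = rate·(V+V_w)·°P
V_w = 22.8·((1.089−1)/(1.077−1)−1) = 3.5532
V_final = 22.8 + 3.5532 = 26.3532
°P = 259 − 259/1.077 = 18.5172
cells = 0.77·26.3532·18.5172

375.7506 billion cells


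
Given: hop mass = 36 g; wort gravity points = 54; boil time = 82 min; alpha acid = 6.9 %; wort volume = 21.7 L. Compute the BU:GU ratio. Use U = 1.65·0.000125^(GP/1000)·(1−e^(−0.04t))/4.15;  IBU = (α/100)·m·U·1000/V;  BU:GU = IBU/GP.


U = 1.65·0.000125^(54/1000)·(1−e^(−0.04·82))/4.15 = 0.2355
IBU = (6.9/100)·36·0.2355·1000/21.7 = 26.9590
BU:GU = 26.9590/54

0.4992


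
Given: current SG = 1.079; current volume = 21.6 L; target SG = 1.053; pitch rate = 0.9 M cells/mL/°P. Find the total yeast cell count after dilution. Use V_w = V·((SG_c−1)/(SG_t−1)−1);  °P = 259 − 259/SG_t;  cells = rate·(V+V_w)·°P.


V_w = 21.6·((1.079−1)/(1.053−1)−1) = 10.5962
V_final = 21.6 + 10.5962 = 32.1962
°P = 259 − 259/1.053 = 13.0361
cells = 0.9·32.1962·13.0361

377.7415 billion cells


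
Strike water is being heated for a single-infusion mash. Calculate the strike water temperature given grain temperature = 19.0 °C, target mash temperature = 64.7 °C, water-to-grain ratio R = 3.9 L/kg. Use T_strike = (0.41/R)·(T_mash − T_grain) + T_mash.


T_strike = (0.41/3.9)·(64.7 − 19.0) + 64.7

69.5044 °C


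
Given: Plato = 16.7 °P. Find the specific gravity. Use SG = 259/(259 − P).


SG = 259/(259 − 16.7)

1.0689


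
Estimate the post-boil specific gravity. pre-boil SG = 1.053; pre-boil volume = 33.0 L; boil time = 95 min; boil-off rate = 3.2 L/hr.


V_post = V_pre − rate·(t/60);  SG_post = 1 + (SG_pre−1)·V_pre/V_post
V_post = 33.0 − 3.2·(95/60) = 27.9333
SG_post = 1 + (1.053 − 1)·33.0/27.9333

1.0626


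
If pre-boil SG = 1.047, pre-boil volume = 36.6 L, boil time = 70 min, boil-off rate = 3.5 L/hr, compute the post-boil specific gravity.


V_post = V_pre − rate·(t/60);  SG_post = 1 + (SG_pre−1)·V_pre/V_post
V_post = 36.6 − 3.5·(70/60) = 32.5167
SG_post = 1 + (1.047 − 1)·36.6/32.5167

1.0529


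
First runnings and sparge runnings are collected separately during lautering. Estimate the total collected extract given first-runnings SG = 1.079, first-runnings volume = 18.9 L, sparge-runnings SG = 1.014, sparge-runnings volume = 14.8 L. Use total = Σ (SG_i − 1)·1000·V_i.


first = (1.079 − 1)·1000·18.9 = 1493.1000
sparge = (1.014 − 1)·1000·14.8 = 207.2000
total = 1493.1000 + 207.2000

1700.3000 gravity·L


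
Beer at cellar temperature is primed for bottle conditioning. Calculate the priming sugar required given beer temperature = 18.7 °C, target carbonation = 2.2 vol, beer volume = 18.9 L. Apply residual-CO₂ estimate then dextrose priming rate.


residual = 14.695·(0.01821 + 0.09011·e^(−0.04·T));  sugar = (target − residual)·4.0·V
residual = 14.695·(0.01821 + 0.09011·e^(−0.04·18.7)) = 0.8943
sugar = (2.2 − 0.8943)·4.0·18.9

98.7079 g


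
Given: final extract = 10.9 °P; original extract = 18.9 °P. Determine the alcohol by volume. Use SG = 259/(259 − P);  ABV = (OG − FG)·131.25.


OG = 259/(259 − 18.9) = 1.0787
FG = 259/(259 − 10.9) = 1.0439
ABV = (1.0787 − 1.0439)·131.25

4.5653 % ABV


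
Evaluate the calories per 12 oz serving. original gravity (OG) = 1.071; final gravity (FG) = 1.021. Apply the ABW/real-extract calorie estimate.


ABW = (OG−FG)·131.25·0.79/FG;  °P = 259 − 259/SG (for OG→OE and FG→AE);  RE = 0.1808·OE + 0.8192·AE;  Cal = (6.9·ABW + 4·(RE−0.1))·FG·3.55
ABW = (1.071 − 1.021)·131.25·0.79/1.021 = 5.0777
OE = 259 − 259/1.071 = 17.1699 °P
AE = 259 − 259/1.021 = 5.3271 °P
RE = 0.1808·17.1699 + 0.8192·5.3271 = 7.4683 °P
Cal = (6.9·5.0777 + 4·(7.4683−0.1))·1.021·3.55

233.8185 kcal


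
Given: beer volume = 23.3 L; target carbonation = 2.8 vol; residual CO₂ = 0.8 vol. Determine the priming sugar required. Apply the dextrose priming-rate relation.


sugar = (target − residual)·4.0·V
sugar = (2.8 − 0.8)·4.0·23.3

186.4000 g


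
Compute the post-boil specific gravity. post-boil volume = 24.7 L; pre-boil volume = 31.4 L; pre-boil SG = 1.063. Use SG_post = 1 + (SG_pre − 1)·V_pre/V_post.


pts_pre = (1.063 − 1)·1000 = 63.0000
pts_post = 63.0000·31.4/24.7 = 80.0891
SG_post = 1 + 80.0891/1000

1.0801


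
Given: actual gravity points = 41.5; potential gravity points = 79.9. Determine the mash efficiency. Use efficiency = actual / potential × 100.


efficiency = 41.5 / 79.9 × 100

51.9399 %


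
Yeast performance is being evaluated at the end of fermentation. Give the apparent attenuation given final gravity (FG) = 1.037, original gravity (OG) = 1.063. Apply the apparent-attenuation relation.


AA = (OG − FG)/(OG − 1) · 100
AA = (1.063 − 1.037)/(1.063 − 1) · 100

41.2698 %


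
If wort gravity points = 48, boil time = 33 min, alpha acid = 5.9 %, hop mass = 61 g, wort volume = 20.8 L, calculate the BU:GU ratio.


U = 1.65·0.000125^(GP/1000)·(1−e^(−0.04t))/4.15;  IBU = (α/100)·m·U·1000/V;  BU:GU = IBU/GP
U = 1.65·0.000125^(48/1000)·(1−e^(−0.04·33))/4.15 = 0.1893
IBU = (5.9/100)·61·0.1893·1000/20.8 = 32.7514
BU:GU = 32.7514/48

0.6823


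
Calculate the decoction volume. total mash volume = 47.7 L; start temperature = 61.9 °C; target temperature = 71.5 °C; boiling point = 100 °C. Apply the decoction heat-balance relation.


V_dec = V_total·(T_target − T_start)/(T_boil − T_start)
V_dec = 47.7·(71.5 − 61.9)/(100 − 61.9)

12.0189 L


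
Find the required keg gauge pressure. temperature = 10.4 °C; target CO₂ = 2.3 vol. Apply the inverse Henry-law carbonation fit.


psi = vols/(0.01821 + 0.09011·e^(−0.04·T)) − 14.695
psi = 2.3/(0.01821 + 0.09011·e^(−0.04·10.4)) − 14.695

14.9236 psi


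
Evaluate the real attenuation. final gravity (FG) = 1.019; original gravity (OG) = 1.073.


AA = (OG−FG)/(OG−1)·100;  RA = AA·0.8192
AA = (1.073 − 1.019)/(1.073 − 1)·100 = 73.9726
RA = 73.9726·0.8192

60.5984 %


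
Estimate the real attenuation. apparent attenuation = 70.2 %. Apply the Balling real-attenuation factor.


RA = AA · 0.8192
RA = 70.2 · 0.8192

57.5078 %


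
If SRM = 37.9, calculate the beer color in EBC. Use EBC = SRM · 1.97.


EBC = 37.9 · 1.97

74.6630 EBC


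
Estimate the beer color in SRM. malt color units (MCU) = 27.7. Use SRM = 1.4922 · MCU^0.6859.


SRM = 1.4922 · 27.7^0.6859

14.5621 SRM


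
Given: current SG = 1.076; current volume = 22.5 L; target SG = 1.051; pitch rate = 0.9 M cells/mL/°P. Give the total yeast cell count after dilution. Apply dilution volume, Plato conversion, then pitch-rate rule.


V_w = V·((SG_c−1)/(SG_t−1)−1);  °P = 259 − 259/SG_t;  cells = rate·(V+V_w)·°P
V_w = 22.5·((1.076−1)/(1.051−1)−1) = 11.0294
V_final = 22.5 + 11.0294 = 33.5294
°P = 259 − 259/1.051 = 12.5680
cells = 0.9·33.5294·12.5680

379.2588 billion cells


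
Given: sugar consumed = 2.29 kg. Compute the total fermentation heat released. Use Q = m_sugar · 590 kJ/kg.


Q = 2.29 · 590

1351.1000 kJ


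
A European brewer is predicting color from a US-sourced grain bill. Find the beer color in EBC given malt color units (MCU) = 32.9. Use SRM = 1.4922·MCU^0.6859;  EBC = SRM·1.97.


SRM = 1.4922·32.9^0.6859 = 16.3860
EBC = 16.3860·1.97

32.2803 EBC


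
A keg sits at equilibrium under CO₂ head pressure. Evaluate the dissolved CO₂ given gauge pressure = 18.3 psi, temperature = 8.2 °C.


vols = (P + 14.695)·(0.01821 + 0.09011·e^(−0.04·T))
vols = (18.3 + 14.695)·(0.01821 + 0.09011·e^(−0.04·8.2))

2.7426 volumes


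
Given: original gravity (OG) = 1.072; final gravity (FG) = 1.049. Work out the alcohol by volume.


ABV = (OG − FG) · 131.25
ABV = (1.072 − 1.049) · 131.25

3.0188 % ABV


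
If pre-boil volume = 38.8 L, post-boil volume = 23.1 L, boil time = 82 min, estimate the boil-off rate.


rate = (V_pre − V_post) / (t_min/60)
rate = (38.8 − 23.1) / (82/60)

11.4878 L/hr


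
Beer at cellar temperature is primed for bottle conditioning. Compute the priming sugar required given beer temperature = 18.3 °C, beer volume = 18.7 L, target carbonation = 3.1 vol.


residual = 14.695·(0.01821 + 0.09011·e^(−0.04·T));  sugar = (target − residual)·4.0·V
residual = 14.695·(0.01821 + 0.09011·e^(−0.04·18.3)) = 0.9044
sugar = (3.1 − 0.9044)·4.0·18.7

164.2272 g


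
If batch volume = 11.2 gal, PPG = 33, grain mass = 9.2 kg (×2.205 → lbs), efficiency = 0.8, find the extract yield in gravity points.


points = lbs × PPG × eff / vol
lbs = 9.2 × 2.205 = 20.2860
points = 20.2860 × 33 × 0.8 / 11.2

47.8170 points


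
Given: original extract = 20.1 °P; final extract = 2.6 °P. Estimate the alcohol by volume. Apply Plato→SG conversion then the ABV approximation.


SG = 259/(259 − P);  ABV = (OG − FG)·131.25
OG = 259/(259 − 20.1) = 1.0841
FG = 259/(259 − 2.6) = 1.0101
ABV = (1.0841 − 1.0101)·131.25

9.7119 % ABV


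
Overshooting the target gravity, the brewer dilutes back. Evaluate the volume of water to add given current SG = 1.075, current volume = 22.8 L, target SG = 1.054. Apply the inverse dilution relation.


V_water = V·((SG_curr − 1)/(SG_target − 1) − 1)
V_water = 22.8·((1.075 − 1)/(1.054 − 1) − 1)

8.8667 L


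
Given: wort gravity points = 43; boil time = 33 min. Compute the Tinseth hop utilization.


U = 1.65·0.000125^(GP/1000) · (1 − e^(−0.04·t))/4.15
bigness = 1.65·0.000125^(43/1000) = 1.1211
boil_factor = (1 − e^(−0.04·33))/4.15 = 0.1766
U = 1.1211 · 0.1766

0.1980


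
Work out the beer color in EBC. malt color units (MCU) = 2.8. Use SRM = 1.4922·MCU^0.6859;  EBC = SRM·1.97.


SRM = 1.4922·2.8^0.6859 = 3.0237
EBC = 3.0237·1.97

5.9566 EBC


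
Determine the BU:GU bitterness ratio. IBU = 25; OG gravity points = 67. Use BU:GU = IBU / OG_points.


BU:GU = 25 / 67

0.3731


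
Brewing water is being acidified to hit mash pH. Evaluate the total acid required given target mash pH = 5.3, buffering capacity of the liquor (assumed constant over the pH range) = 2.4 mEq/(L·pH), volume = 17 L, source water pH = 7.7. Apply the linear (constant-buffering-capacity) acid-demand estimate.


acid = buffering capacity · (pH_source − pH_target) · V
acid = 2.4 · (7.7 − 5.3) · 17

97.9200 mEq


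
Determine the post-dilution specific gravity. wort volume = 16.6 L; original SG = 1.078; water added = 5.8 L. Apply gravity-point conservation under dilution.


SG_new = 1 + (SG_old − 1)·V_old/(V_old + V_water)
pts = (1.078 − 1)·1000·16.6/(16.6 + 5.8) = 57.8036
SG_new = 1 + 57.8036/1000

1.0578


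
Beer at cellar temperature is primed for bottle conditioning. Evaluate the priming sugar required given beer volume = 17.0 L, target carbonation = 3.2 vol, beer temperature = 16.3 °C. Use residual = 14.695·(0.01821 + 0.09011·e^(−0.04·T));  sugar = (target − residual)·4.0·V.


residual = 14.695·(0.01821 + 0.09011·e^(−0.04·16.3)) = 0.9575
sugar = (3.2 − 0.9575)·4.0·17.0

152.4907 g


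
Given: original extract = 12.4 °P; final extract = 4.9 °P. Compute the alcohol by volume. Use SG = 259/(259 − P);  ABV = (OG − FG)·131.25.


OG = 259/(259 − 12.4) = 1.0503
FG = 259/(259 − 4.9) = 1.0193
ABV = (1.0503 − 1.0193)·131.25

4.0688 % ABV


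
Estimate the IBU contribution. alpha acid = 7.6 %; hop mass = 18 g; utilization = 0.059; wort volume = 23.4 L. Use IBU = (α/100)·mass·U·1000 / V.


IBU = (7.6/100)·18·0.059·1000 / 23.4

3.4492 IBU


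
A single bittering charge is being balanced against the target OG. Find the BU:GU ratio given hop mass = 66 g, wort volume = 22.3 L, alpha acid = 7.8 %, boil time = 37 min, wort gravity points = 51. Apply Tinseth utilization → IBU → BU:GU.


U = 1.65·0.000125^(GP/1000)·(1−e^(−0.04t))/4.15;  IBU = (α/100)·m·U·1000/V;  BU:GU = IBU/GP
U = 1.65·0.000125^(51/1000)·(1−e^(−0.04·37))/4.15 = 0.1942
IBU = (7.8/100)·66·0.1942·1000/22.3 = 44.8263
BU:GU = 44.8263/51

0.8789


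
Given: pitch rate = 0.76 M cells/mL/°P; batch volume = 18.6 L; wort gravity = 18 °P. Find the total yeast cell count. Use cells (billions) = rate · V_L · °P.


cells = 0.76 · 18.6 · 18

254.4480 billion cells


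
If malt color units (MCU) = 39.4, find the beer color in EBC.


SRM = 1.4922·MCU^0.6859;  EBC = SRM·1.97
SRM = 1.4922·39.4^0.6859 = 18.5429
EBC = 18.5429·1.97

36.5295 EBC


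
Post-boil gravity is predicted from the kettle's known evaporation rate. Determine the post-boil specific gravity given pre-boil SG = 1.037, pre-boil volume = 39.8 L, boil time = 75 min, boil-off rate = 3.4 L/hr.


V_post = V_pre − rate·(t/60);  SG_post = 1 + (SG_pre−1)·V_pre/V_post
V_post = 39.8 − 3.4·(75/60) = 35.5500
SG_post = 1 + (1.037 − 1)·39.8/35.5500

1.0414


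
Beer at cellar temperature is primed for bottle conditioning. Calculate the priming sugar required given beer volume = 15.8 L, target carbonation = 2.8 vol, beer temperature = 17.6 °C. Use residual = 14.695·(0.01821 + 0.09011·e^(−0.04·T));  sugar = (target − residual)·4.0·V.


residual = 14.695·(0.01821 + 0.09011·e^(−0.04·17.6)) = 0.9225
sugar = (2.8 − 0.9225)·4.0·15.8

118.6559 g


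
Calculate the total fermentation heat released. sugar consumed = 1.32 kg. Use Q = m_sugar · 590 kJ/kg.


Q = 1.32 · 590

778.8000 kJ


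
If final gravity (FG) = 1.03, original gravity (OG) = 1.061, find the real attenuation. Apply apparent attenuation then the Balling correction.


AA = (OG−FG)/(OG−1)·100;  RA = AA·0.8192
AA = (1.061 − 1.03)/(1.061 − 1)·100 = 50.8197
RA = 50.8197·0.8192

41.6315 %


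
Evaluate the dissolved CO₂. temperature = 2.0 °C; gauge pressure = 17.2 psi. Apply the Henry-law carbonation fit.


vols = (P + 14.695)·(0.01821 + 0.09011·e^(−0.04·T))
vols = (17.2 + 14.695)·(0.01821 + 0.09011·e^(−0.04·2.0))

3.2339 volumes


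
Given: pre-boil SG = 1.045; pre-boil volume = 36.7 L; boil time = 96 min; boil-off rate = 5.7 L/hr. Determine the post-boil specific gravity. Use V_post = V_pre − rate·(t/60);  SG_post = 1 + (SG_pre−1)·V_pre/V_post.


V_post = 36.7 − 5.7·(96/60) = 27.5800
SG_post = 1 + (1.045 − 1)·36.7/27.5800

1.0599


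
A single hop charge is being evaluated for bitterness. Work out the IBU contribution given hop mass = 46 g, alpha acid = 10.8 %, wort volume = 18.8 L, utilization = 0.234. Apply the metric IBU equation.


IBU = (α/100)·mass·U·1000 / V
IBU = (10.8/100)·46·0.234·1000 / 18.8

61.8357 IBU


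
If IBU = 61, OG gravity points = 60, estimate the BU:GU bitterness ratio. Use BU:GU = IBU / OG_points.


BU:GU = 61 / 60

1.0167


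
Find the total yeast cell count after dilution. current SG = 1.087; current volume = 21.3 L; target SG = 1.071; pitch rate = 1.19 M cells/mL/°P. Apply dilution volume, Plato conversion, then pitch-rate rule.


V_w = V·((SG_c−1)/(SG_t−1)−1);  °P = 259 − 259/SG_t;  cells = rate·(V+V_w)·°P
V_w = 21.3·((1.087−1)/(1.071−1)−1) = 4.8000
V_final = 21.3 + 4.8000 = 26.1000
°P = 259 − 259/1.071 = 17.1699
cells = 1.19·26.1000·17.1699

533.2810 billion cells


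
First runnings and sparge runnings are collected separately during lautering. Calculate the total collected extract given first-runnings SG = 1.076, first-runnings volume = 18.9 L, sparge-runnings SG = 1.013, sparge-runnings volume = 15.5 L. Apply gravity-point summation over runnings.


total = Σ (SG_i − 1)·1000·V_i
first = (1.076 − 1)·1000·18.9 = 1436.4000
sparge = (1.013 − 1)·1000·15.5 = 201.5000
total = 1436.4000 + 201.5000

1637.9000 gravity·L


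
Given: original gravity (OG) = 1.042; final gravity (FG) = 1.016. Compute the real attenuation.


AA = (OG−FG)/(OG−1)·100;  RA = AA·0.8192
AA = (1.042 − 1.016)/(1.042 − 1)·100 = 61.9048
RA = 61.9048·0.8192

50.7124 %


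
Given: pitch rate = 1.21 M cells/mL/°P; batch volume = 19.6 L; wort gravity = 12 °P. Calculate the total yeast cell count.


cells (billions) = rate · V_L · °P
cells = 1.21 · 19.6 · 12

284.5920 billion cells


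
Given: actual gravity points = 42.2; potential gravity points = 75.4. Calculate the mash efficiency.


efficiency = actual / potential × 100
efficiency = 42.2 / 75.4 × 100

55.9682 %


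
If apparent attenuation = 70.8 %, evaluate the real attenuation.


RA = AA · 0.8192
RA = 70.8 · 0.8192

57.9994 %


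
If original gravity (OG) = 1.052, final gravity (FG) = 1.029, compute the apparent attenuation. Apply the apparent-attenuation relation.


AA = (OG − FG)/(OG − 1) · 100
AA = (1.052 − 1.029)/(1.052 − 1) · 100

44.2308 %


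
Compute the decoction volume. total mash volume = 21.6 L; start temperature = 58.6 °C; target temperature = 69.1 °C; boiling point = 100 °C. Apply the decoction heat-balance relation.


V_dec = V_total·(T_target − T_start)/(T_boil − T_start)
V_dec = 21.6·(69.1 − 58.6)/(100 − 58.6)

5.4783 L


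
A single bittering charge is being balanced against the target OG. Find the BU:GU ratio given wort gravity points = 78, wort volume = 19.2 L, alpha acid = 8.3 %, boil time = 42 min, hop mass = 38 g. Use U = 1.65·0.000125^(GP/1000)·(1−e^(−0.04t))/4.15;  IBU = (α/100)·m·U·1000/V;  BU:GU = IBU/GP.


U = 1.65·0.000125^(78/1000)·(1−e^(−0.04·42))/4.15 = 0.1605
IBU = (8.3/100)·38·0.1605·1000/19.2 = 26.3621
BU:GU = 26.3621/78

0.3380


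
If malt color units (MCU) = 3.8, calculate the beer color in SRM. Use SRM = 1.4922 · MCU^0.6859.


SRM = 1.4922 · 3.8^0.6859

3.7282 SRM


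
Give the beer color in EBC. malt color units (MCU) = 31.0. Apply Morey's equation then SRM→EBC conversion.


SRM = 1.4922·MCU^0.6859;  EBC = SRM·1.97
SRM = 1.4922·31.0^0.6859 = 15.7308
EBC = 15.7308·1.97

30.9898 EBC


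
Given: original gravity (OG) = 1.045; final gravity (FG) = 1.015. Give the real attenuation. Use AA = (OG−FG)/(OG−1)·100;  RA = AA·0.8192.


AA = (1.045 − 1.015)/(1.045 − 1)·100 = 66.6667
RA = 66.6667·0.8192

54.6133 %


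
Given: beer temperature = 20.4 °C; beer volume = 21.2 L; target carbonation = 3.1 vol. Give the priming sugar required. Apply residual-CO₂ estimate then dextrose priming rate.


residual = 14.695·(0.01821 + 0.09011·e^(−0.04·T));  sugar = (target − residual)·4.0·V
residual = 14.695·(0.01821 + 0.09011·e^(−0.04·20.4)) = 0.8531
sugar = (3.1 − 0.8531)·4.0·21.2

190.5339 g


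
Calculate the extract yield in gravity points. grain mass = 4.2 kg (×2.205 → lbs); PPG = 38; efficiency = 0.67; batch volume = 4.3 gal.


points = lbs × PPG × eff / vol
lbs = 4.2 × 2.205 = 9.2610
points = 9.2610 × 38 × 0.67 / 4.3

54.8337 points


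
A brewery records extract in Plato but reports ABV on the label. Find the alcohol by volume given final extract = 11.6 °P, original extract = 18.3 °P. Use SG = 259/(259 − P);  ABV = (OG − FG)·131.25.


OG = 259/(259 − 18.3) = 1.0760
FG = 259/(259 − 11.6) = 1.0469
ABV = (1.0760 − 1.0469)·131.25

3.8247 % ABV


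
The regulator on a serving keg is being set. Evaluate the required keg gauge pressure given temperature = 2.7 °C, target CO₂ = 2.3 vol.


psi = vols/(0.01821 + 0.09011·e^(−0.04·T)) − 14.695
psi = 2.3/(0.01821 + 0.09011·e^(−0.04·2.7)) − 14.695

8.5150 psi


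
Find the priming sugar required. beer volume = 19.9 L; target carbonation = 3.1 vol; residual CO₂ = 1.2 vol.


sugar = (target − residual)·4.0·V
sugar = (3.1 − 1.2)·4.0·19.9

151.2400 g


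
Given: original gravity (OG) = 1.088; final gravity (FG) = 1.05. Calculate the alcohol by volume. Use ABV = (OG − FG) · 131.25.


ABV = (1.088 − 1.05) · 131.25

4.9875 % ABV


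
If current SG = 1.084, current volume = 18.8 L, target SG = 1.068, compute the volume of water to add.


V_water = V·((SG_curr − 1)/(SG_target − 1) − 1)
V_water = 18.8·((1.084 − 1)/(1.068 − 1) − 1)

4.4235 L


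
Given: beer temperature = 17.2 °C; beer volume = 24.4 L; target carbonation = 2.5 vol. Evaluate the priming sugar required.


residual = 14.695·(0.01821 + 0.09011·e^(−0.04·T));  sugar = (target − residual)·4.0·V
residual = 14.695·(0.01821 + 0.09011·e^(−0.04·17.2)) = 0.9331
sugar = (2.5 − 0.9331)·4.0·24.4

152.9298 g


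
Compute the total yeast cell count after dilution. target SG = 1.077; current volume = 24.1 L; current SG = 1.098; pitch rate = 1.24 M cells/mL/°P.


V_w = V·((SG_c−1)/(SG_t−1)−1);  °P = 259 − 259/SG_t;  cells = rate·(V+V_w)·°P
V_w = 24.1·((1.098−1)/(1.077−1)−1) = 6.5727
V_final = 24.1 + 6.5727 = 30.6727
°P = 259 − 259/1.077 = 18.5172
cells = 1.24·30.6727·18.5172

704.2857 billion cells


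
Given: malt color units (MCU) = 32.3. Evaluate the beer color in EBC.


SRM = 1.4922·MCU^0.6859;  EBC = SRM·1.97
SRM = 1.4922·32.3^0.6859 = 16.1804
EBC = 16.1804·1.97

31.8754 EBC


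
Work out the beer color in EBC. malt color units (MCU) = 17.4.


SRM = 1.4922·MCU^0.6859;  EBC = SRM·1.97
SRM = 1.4922·17.4^0.6859 = 10.5857
EBC = 10.5857·1.97

20.8538 EBC


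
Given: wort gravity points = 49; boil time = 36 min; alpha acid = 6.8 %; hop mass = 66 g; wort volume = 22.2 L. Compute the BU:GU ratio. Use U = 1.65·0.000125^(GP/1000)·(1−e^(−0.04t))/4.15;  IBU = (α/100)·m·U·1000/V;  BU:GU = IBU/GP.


U = 1.65·0.000125^(49/1000)·(1−e^(−0.04·36))/4.15 = 0.1953
IBU = (6.8/100)·66·0.1953·1000/22.2 = 39.4866
BU:GU = 39.4866/49

0.8058


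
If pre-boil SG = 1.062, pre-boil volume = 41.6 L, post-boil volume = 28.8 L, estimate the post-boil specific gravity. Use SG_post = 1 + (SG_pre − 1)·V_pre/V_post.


pts_pre = (1.062 − 1)·1000 = 62.0000
pts_post = 62.0000·41.6/28.8 = 89.5556
SG_post = 1 + 89.5556/1000

1.0896


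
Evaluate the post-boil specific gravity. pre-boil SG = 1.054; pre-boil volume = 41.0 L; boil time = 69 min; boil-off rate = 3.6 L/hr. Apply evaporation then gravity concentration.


V_post = V_pre − rate·(t/60);  SG_post = 1 + (SG_pre−1)·V_pre/V_post
V_post = 41.0 − 3.6·(69/60) = 36.8600
SG_post = 1 + (1.054 − 1)·41.0/36.8600

1.0601


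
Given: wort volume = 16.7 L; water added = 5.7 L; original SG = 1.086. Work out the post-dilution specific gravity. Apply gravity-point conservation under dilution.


SG_new = 1 + (SG_old − 1)·V_old/(V_old + V_water)
pts = (1.086 − 1)·1000·16.7/(16.7 + 5.7) = 64.1161
SG_new = 1 + 64.1161/1000

1.0641


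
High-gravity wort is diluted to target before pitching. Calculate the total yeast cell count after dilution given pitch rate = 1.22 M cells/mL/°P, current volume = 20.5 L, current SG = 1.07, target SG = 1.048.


V_w = V·((SG_c−1)/(SG_t−1)−1);  °P = 259 − 259/SG_t;  cells = rate·(V+V_w)·°P
V_w = 20.5·((1.07−1)/(1.048−1)−1) = 9.3958
V_final = 20.5 + 9.3958 = 29.8958
°P = 259 − 259/1.048 = 11.8626
cells = 1.22·29.8958·11.8626

432.6635 billion cells


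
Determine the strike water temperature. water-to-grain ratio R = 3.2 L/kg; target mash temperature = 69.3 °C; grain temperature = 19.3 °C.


T_strike = (0.41/R)·(T_mash − T_grain) + T_mash
T_strike = (0.41/3.2)·(69.3 − 19.3) + 69.3

75.7062 °C


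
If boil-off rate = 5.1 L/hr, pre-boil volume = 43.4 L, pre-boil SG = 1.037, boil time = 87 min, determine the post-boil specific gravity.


V_post = V_pre − rate·(t/60);  SG_post = 1 + (SG_pre−1)·V_pre/V_post
V_post = 43.4 − 5.1·(87/60) = 36.0050
SG_post = 1 + (1.037 − 1)·43.4/36.0050

1.0446


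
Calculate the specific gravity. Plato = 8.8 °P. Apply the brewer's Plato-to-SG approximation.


SG = 259/(259 − P)
SG = 259/(259 − 8.8)

1.0352


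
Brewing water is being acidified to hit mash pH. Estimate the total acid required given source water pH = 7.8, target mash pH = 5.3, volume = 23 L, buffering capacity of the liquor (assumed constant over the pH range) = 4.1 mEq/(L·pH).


acid = buffering capacity · (pH_source − pH_target) · V
acid = 4.1 · (7.8 − 5.3) · 23

235.7500 mEq


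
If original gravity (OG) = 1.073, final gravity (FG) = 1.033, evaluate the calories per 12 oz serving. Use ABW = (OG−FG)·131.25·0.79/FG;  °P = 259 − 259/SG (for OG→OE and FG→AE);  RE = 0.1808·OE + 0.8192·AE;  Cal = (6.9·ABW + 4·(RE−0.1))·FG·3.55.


ABW = (1.073 − 1.033)·131.25·0.79/1.033 = 4.0150
OE = 259 − 259/1.073 = 17.6207 °P
AE = 259 − 259/1.033 = 8.2740 °P
RE = 0.1808·17.6207 + 0.8192·8.2740 = 9.9638 °P
Cal = (6.9·4.0150 + 4·(9.9638−0.1))·1.033·3.55

246.2819 kcal


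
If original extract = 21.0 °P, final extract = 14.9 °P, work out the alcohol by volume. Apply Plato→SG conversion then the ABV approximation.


SG = 259/(259 − P);  ABV = (OG − FG)·131.25
OG = 259/(259 − 21.0) = 1.0882
FG = 259/(259 − 14.9) = 1.0610
ABV = (1.0882 − 1.0610)·131.25

3.5693 % ABV


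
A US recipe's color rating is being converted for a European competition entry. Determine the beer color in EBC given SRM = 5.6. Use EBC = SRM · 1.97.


EBC = 5.6 · 1.97

11.0320 EBC


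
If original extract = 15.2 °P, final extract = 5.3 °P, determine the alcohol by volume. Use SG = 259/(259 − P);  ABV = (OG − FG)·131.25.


OG = 259/(259 − 15.2) = 1.0623
FG = 259/(259 − 5.3) = 1.0209
ABV = (1.0623 − 1.0209)·131.25

5.4410 % ABV


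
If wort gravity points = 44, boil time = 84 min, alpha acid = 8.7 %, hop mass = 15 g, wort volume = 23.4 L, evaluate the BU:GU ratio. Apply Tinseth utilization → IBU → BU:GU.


U = 1.65·0.000125^(GP/1000)·(1−e^(−0.04t))/4.15;  IBU = (α/100)·m·U·1000/V;  BU:GU = IBU/GP
U = 1.65·0.000125^(44/1000)·(1−e^(−0.04·84))/4.15 = 0.2584
IBU = (8.7/100)·15·0.2584·1000/23.4 = 14.4126
BU:GU = 14.4126/44

0.3276


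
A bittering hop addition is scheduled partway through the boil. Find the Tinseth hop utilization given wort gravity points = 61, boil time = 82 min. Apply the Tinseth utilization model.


U = 1.65·0.000125^(GP/1000) · (1 − e^(−0.04·t))/4.15
bigness = 1.65·0.000125^(61/1000) = 0.9537
boil_factor = (1 − e^(−0.04·82))/4.15 = 0.2319
U = 0.9537 · 0.2319

0.2212


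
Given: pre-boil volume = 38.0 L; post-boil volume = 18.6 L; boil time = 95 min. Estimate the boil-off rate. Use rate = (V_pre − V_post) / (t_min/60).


rate = (38.0 − 18.6) / (95/60)

12.2526 L/hr


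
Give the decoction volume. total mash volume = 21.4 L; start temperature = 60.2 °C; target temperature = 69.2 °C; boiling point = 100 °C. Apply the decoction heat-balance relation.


V_dec = V_total·(T_target − T_start)/(T_boil − T_start)
V_dec = 21.4·(69.2 − 60.2)/(100 − 60.2)

4.8392 L


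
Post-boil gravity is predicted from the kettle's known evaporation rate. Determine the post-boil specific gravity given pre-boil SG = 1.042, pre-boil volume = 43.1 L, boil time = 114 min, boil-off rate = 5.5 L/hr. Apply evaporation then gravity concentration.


V_post = V_pre − rate·(t/60);  SG_post = 1 + (SG_pre−1)·V_pre/V_post
V_post = 43.1 − 5.5·(114/60) = 32.6500
SG_post = 1 + (1.042 − 1)·43.1/32.6500

1.0554


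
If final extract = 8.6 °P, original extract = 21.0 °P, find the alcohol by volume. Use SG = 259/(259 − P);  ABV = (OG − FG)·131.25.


OG = 259/(259 − 21.0) = 1.0882
FG = 259/(259 − 8.6) = 1.0343
ABV = (1.0882 − 1.0343)·131.25

7.0731 % ABV


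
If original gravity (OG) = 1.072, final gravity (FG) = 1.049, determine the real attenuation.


AA = (OG−FG)/(OG−1)·100;  RA = AA·0.8192
AA = (1.072 − 1.049)/(1.072 − 1)·100 = 31.9444
RA = 31.9444·0.8192

26.1689 %


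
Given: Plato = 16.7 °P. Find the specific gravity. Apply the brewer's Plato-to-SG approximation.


SG = 259/(259 − P)
SG = 259/(259 − 16.7)

1.0689


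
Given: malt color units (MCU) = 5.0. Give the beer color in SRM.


SRM = 1.4922 · MCU^0.6859
SRM = 1.4922 · 5.0^0.6859

4.5004 SRM


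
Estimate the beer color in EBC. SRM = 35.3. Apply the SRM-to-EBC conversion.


EBC = SRM · 1.97
EBC = 35.3 · 1.97

69.5410 EBC


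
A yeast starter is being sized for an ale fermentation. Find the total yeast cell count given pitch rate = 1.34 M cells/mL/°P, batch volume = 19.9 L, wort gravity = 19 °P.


cells (billions) = rate · V_L · °P
cells = 1.34 · 19.9 · 19

506.6540 billion cells


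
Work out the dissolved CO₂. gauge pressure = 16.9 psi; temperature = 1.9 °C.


vols = (P + 14.695)·(0.01821 + 0.09011·e^(−0.04·T))
vols = (16.9 + 14.695)·(0.01821 + 0.09011·e^(−0.04·1.9))

3.2140 volumes


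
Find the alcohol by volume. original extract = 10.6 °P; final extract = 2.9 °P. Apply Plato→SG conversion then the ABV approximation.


SG = 259/(259 − P);  ABV = (OG − FG)·131.25
OG = 259/(259 − 10.6) = 1.0427
FG = 259/(259 − 2.9) = 1.0113
ABV = (1.0427 − 1.0113)·131.25

4.1146 % ABV


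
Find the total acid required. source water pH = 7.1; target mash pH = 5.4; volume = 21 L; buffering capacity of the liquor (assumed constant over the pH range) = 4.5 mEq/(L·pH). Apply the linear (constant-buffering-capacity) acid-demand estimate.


acid = buffering capacity · (pH_source − pH_target) · V
acid = 4.5 · (7.1 − 5.4) · 21

160.6500 mEq


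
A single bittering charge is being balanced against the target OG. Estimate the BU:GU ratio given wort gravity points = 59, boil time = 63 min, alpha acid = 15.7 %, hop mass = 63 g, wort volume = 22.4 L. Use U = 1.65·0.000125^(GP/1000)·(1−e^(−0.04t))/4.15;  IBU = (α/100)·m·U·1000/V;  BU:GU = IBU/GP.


U = 1.65·0.000125^(59/1000)·(1−e^(−0.04·63))/4.15 = 0.2151
IBU = (15.7/100)·63·0.2151·1000/22.4 = 94.9985
BU:GU = 94.9985/59

1.6101


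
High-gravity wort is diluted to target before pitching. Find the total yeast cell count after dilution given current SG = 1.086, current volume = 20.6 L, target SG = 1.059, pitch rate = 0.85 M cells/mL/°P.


V_w = V·((SG_c−1)/(SG_t−1)−1);  °P = 259 − 259/SG_t;  cells = rate·(V+V_w)·°P
V_w = 20.6·((1.086−1)/(1.059−1)−1) = 9.4271
V_final = 20.6 + 9.4271 = 30.0271
°P = 259 − 259/1.059 = 14.4297
cells = 0.85·30.0271·14.4297

368.2887 billion cells


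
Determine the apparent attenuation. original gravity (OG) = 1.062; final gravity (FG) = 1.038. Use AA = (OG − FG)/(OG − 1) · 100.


AA = (1.062 − 1.038)/(1.062 − 1) · 100

38.7097 %


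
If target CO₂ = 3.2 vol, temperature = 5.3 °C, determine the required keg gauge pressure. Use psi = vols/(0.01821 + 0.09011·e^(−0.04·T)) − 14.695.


psi = 3.2/(0.01821 + 0.09011·e^(−0.04·5.3)) − 14.695

20.4290 psi


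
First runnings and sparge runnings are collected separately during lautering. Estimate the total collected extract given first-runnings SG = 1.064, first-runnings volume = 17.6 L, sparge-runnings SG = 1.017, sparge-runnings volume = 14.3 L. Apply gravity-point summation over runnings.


total = Σ (SG_i − 1)·1000·V_i
first = (1.064 − 1)·1000·17.6 = 1126.4000
sparge = (1.017 − 1)·1000·14.3 = 243.1000
total = 1126.4000 + 243.1000

1369.5000 gravity·L


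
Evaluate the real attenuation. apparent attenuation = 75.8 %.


RA = AA · 0.8192
RA = 75.8 · 0.8192

62.0954 %


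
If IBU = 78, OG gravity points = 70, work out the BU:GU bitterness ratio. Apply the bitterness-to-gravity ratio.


BU:GU = IBU / OG_points
BU:GU = 78 / 70

1.1143


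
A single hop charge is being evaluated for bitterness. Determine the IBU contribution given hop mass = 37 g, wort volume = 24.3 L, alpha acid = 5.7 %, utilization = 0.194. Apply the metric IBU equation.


IBU = (α/100)·mass·U·1000 / V
IBU = (5.7/100)·37·0.194·1000 / 24.3

16.8373 IBU


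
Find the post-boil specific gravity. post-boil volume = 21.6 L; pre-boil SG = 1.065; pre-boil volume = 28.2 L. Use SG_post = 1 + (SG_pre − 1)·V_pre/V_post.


pts_pre = (1.065 − 1)·1000 = 65.0000
pts_post = 65.0000·28.2/21.6 = 84.8611
SG_post = 1 + 84.8611/1000

1.0849


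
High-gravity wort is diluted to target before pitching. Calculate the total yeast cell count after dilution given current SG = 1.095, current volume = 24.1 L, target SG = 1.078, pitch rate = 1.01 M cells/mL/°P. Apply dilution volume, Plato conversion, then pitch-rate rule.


V_w = V·((SG_c−1)/(SG_t−1)−1);  °P = 259 − 259/SG_t;  cells = rate·(V+V_w)·°P
V_w = 24.1·((1.095−1)/(1.078−1)−1) = 5.2526
V_final = 24.1 + 5.2526 = 29.3526
°P = 259 − 259/1.078 = 18.7403
cells = 1.01·29.3526·18.7403

555.5754 billion cells


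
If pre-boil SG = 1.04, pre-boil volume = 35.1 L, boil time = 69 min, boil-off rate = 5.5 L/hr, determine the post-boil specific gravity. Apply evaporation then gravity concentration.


V_post = V_pre − rate·(t/60);  SG_post = 1 + (SG_pre−1)·V_pre/V_post
V_post = 35.1 − 5.5·(69/60) = 28.7750
SG_post = 1 + (1.04 − 1)·35.1/28.7750

1.0488


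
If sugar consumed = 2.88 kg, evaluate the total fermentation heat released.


Q = m_sugar · 590 kJ/kg
Q = 2.88 · 590

1699.2000 kJ


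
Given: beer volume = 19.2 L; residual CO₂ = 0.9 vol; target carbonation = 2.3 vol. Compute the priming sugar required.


sugar = (target − residual)·4.0·V
sugar = (2.3 − 0.9)·4.0·19.2

107.5200 g


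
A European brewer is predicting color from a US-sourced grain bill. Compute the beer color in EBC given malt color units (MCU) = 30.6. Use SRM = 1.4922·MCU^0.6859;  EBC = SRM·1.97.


SRM = 1.4922·30.6^0.6859 = 15.5913
EBC = 15.5913·1.97

30.7149 EBC


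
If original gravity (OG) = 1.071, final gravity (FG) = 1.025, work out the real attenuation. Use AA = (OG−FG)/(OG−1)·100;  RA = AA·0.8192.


AA = (1.071 − 1.025)/(1.071 − 1)·100 = 64.7887
RA = 64.7887·0.8192

53.0749 %


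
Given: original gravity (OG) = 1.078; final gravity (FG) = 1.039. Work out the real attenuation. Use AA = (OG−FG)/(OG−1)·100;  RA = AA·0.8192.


AA = (1.078 − 1.039)/(1.078 − 1)·100 = 50.0000
RA = 50.0000·0.8192

40.9600 %


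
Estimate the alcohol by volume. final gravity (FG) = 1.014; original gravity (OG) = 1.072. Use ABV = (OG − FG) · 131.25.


ABV = (1.072 − 1.014) · 131.25

7.6125 % ABV


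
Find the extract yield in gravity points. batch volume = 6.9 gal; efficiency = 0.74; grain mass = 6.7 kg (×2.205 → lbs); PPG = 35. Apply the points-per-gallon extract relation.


points = lbs × PPG × eff / vol
lbs = 6.7 × 2.205 = 14.7735
points = 14.7735 × 35 × 0.74 / 6.9

55.4542 points


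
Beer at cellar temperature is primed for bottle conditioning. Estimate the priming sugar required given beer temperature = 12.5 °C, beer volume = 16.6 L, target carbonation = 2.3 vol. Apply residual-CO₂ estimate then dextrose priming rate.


residual = 14.695·(0.01821 + 0.09011·e^(−0.04·T));  sugar = (target − residual)·4.0·V
residual = 14.695·(0.01821 + 0.09011·e^(−0.04·12.5)) = 1.0707
sugar = (2.3 − 1.0707)·4.0·16.6

81.6226 g


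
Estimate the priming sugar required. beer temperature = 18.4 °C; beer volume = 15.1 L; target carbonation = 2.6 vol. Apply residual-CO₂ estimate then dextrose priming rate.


residual = 14.695·(0.01821 + 0.09011·e^(−0.04·T));  sugar = (target − residual)·4.0·V
residual = 14.695·(0.01821 + 0.09011·e^(−0.04·18.4)) = 0.9019
sugar = (2.6 − 0.9019)·4.0·15.1

102.5649 g


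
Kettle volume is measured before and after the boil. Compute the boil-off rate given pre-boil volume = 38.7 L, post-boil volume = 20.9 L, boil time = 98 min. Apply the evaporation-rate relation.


rate = (V_pre − V_post) / (t_min/60)
rate = (38.7 − 20.9) / (98/60)

10.8980 L/hr


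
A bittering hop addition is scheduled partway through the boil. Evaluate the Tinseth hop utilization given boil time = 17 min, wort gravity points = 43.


U = 1.65·0.000125^(GP/1000) · (1 − e^(−0.04·t))/4.15
bigness = 1.65·0.000125^(43/1000) = 1.1211
boil_factor = (1 − e^(−0.04·17))/4.15 = 0.1189
U = 1.1211 · 0.1189

0.1333


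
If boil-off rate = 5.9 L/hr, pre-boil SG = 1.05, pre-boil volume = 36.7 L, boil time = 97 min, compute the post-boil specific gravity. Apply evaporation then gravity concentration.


V_post = V_pre − rate·(t/60);  SG_post = 1 + (SG_pre−1)·V_pre/V_post
V_post = 36.7 − 5.9·(97/60) = 27.1617
SG_post = 1 + (1.05 − 1)·36.7/27.1617

1.0676


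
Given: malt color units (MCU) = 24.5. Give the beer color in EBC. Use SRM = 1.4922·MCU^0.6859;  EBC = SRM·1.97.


SRM = 1.4922·24.5^0.6859 = 13.3862
EBC = 13.3862·1.97

26.3707 EBC


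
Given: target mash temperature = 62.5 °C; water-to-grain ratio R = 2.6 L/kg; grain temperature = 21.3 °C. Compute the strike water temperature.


T_strike = (0.41/R)·(T_mash − T_grain) + T_mash
T_strike = (0.41/2.6)·(62.5 − 21.3) + 62.5

68.9969 °C


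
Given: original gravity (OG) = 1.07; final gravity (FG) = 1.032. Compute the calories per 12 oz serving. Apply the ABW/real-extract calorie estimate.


ABW = (OG−FG)·131.25·0.79/FG;  °P = 259 − 259/SG (for OG→OE and FG→AE);  RE = 0.1808·OE + 0.8192·AE;  Cal = (6.9·ABW + 4·(RE−0.1))·FG·3.55
ABW = (1.07 − 1.032)·131.25·0.79/1.032 = 3.8180
OE = 259 − 259/1.07 = 16.9439 °P
AE = 259 − 259/1.032 = 8.0310 °P
RE = 0.1808·16.9439 + 0.8192·8.0310 = 9.6425 °P
Cal = (6.9·3.8180 + 4·(9.6425−0.1))·1.032·3.55

236.3524 kcal


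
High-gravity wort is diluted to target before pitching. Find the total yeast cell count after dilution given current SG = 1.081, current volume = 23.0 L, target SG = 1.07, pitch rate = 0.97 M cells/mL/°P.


V_w = V·((SG_c−1)/(SG_t−1)−1);  °P = 259 − 259/SG_t;  cells = rate·(V+V_w)·°P
V_w = 23.0·((1.081−1)/(1.07−1)−1) = 3.6143
V_final = 23.0 + 3.6143 = 26.6143
°P = 259 − 259/1.07 = 16.9439
cells = 0.97·26.6143·16.9439

437.4220 billion cells


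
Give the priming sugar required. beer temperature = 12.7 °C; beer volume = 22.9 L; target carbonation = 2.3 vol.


residual = 14.695·(0.01821 + 0.09011·e^(−0.04·T));  sugar = (target − residual)·4.0·V
residual = 14.695·(0.01821 + 0.09011·e^(−0.04·12.7)) = 1.0643
sugar = (2.3 − 1.0643)·4.0·22.9

113.1861 g


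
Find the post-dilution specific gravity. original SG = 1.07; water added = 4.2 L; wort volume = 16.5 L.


SG_new = 1 + (SG_old − 1)·V_old/(V_old + V_water)
pts = (1.07 − 1)·1000·16.5/(16.5 + 4.2) = 55.7971
SG_new = 1 + 55.7971/1000

1.0558


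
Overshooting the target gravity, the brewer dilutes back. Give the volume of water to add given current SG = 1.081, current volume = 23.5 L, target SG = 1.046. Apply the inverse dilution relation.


V_water = V·((SG_curr − 1)/(SG_target − 1) − 1)
V_water = 23.5·((1.081 − 1)/(1.046 − 1) − 1)

17.8804 L


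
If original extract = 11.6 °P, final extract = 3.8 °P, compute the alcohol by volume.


SG = 259/(259 − P);  ABV = (OG − FG)·131.25
OG = 259/(259 − 11.6) = 1.0469
FG = 259/(259 − 3.8) = 1.0149
ABV = (1.0469 − 1.0149)·131.25

4.1997 % ABV
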